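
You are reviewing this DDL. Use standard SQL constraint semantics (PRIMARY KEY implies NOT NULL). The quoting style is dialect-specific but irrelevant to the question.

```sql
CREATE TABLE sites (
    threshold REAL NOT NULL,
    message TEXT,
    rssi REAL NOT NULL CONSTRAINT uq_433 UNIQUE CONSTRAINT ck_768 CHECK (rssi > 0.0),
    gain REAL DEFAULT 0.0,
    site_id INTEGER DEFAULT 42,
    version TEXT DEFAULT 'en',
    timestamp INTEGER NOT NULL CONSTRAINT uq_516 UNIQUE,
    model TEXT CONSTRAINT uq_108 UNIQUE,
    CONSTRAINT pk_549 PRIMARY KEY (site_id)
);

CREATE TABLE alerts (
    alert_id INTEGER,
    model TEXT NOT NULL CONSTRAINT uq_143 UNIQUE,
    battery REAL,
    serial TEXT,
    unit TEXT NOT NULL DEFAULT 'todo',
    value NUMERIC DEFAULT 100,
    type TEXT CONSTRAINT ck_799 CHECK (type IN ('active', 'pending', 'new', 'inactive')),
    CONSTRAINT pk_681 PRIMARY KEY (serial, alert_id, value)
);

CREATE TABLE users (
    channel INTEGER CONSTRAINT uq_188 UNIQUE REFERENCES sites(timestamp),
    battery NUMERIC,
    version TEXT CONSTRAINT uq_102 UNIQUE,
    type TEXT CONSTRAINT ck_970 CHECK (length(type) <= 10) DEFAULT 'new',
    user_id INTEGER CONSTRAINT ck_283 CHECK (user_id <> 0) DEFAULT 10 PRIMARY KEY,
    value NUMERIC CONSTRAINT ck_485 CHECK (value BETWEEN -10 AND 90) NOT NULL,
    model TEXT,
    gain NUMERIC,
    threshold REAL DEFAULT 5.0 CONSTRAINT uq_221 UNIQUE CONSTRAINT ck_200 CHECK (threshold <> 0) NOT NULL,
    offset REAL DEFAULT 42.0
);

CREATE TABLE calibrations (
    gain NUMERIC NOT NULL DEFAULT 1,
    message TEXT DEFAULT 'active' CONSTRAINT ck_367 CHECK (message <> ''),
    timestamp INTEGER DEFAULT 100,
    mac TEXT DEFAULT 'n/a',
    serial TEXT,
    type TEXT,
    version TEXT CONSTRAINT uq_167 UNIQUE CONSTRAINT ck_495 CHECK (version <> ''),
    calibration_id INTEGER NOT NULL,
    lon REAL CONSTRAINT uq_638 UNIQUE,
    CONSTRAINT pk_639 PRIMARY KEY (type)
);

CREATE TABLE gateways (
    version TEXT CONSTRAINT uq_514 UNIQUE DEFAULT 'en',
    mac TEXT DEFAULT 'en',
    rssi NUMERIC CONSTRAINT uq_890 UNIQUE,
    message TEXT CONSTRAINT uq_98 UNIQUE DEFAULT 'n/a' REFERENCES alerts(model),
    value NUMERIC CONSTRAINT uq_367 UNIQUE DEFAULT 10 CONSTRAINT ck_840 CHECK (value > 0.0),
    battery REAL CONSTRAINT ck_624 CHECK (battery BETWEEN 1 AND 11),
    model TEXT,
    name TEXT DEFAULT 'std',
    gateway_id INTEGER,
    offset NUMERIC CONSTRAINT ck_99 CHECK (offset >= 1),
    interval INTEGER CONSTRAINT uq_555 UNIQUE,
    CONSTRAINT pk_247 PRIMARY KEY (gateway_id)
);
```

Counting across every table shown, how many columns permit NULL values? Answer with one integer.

sites: 4 nullable (message, gain, version, model — PK (site_id) and explicit NOT NULL columns excluded).
alerts: 2 nullable (battery, type — PK (serial, alert_id, value) and explicit NOT NULL columns excluded).
users: 7 nullable (channel, battery, version, type, model, gain, offset — PK (user_id) and explicit NOT NULL columns excluded).
calibrations: 6 nullable (message, timestamp, mac, serial, version, lon — PK (type) and explicit NOT NULL columns excluded).
gateways: 10 nullable (version, mac, rssi, message, value, battery, model, name, offset, interval — PK (gateway_id) and explicit NOT NULL columns excluded).
Total: 4 + 2 + 7 + 6 + 10 = 29.

29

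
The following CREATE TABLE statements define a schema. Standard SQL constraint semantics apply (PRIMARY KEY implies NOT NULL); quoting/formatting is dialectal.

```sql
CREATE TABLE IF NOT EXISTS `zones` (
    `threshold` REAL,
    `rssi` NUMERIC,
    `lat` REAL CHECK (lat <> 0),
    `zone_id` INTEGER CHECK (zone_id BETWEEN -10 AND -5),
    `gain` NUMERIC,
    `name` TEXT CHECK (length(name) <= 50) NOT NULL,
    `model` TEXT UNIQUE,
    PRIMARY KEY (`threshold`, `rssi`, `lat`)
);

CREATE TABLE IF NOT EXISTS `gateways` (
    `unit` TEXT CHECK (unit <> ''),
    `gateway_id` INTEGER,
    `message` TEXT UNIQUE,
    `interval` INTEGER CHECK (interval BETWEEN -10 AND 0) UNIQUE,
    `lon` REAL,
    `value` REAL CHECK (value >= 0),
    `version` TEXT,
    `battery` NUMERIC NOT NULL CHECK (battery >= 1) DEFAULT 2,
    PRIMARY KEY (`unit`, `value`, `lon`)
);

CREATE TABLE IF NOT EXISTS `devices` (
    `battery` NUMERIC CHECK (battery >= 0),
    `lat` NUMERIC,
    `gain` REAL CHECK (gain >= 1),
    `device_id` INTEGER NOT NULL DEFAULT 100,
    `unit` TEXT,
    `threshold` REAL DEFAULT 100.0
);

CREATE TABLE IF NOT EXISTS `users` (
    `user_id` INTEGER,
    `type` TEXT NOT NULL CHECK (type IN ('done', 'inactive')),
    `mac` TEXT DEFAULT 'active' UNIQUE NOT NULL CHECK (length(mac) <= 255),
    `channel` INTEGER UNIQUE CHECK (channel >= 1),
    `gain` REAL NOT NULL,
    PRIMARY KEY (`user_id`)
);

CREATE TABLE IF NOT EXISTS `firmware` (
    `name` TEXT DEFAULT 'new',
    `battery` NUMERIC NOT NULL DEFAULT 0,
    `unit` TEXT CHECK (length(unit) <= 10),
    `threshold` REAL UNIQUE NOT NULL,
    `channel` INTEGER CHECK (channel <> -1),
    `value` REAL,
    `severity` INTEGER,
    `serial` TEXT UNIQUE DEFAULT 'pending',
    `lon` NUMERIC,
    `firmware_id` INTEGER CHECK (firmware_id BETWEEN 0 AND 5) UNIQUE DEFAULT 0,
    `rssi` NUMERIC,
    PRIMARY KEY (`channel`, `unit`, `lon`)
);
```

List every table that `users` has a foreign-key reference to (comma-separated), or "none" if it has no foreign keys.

No column in users has a REFERENCES clause.

none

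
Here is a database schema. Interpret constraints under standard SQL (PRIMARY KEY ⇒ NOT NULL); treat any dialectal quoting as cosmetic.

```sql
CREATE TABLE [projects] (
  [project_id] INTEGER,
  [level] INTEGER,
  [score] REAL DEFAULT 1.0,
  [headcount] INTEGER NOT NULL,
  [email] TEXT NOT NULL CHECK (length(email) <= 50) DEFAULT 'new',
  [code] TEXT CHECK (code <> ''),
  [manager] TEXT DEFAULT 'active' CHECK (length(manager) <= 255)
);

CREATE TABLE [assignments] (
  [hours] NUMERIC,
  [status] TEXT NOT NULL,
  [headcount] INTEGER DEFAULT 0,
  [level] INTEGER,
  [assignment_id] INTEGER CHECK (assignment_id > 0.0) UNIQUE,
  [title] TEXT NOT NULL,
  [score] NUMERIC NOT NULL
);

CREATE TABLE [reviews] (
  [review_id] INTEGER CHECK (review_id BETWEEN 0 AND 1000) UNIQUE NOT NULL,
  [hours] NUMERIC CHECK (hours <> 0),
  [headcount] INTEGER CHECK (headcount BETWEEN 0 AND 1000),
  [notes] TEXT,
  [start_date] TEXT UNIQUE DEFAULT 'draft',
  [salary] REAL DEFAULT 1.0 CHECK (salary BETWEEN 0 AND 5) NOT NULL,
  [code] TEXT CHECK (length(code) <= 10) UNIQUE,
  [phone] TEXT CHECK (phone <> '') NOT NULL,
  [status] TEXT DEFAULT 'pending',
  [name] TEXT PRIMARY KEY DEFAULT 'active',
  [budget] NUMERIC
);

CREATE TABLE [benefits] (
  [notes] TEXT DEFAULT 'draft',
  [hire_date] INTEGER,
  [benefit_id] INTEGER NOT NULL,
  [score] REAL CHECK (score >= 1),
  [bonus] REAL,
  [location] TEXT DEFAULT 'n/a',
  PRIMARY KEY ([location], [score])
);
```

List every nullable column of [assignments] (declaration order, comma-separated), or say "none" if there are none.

- hours: no NOT NULL constraint applies → nullable.
- status: declared NOT NULL → not nullable.
- headcount: DEFAULT only fills an omitted column; an explicit NULL is still allowed → nullable.
- level: no NOT NULL constraint applies → nullable.
- assignment_id: CHECK does not forbid NULL (a CHECK constraint passes when its expression is NULL) → nullable.
- title: declared NOT NULL → not nullable.
- score: declared NOT NULL → not nullable.

hours, headcount, level, assignment_id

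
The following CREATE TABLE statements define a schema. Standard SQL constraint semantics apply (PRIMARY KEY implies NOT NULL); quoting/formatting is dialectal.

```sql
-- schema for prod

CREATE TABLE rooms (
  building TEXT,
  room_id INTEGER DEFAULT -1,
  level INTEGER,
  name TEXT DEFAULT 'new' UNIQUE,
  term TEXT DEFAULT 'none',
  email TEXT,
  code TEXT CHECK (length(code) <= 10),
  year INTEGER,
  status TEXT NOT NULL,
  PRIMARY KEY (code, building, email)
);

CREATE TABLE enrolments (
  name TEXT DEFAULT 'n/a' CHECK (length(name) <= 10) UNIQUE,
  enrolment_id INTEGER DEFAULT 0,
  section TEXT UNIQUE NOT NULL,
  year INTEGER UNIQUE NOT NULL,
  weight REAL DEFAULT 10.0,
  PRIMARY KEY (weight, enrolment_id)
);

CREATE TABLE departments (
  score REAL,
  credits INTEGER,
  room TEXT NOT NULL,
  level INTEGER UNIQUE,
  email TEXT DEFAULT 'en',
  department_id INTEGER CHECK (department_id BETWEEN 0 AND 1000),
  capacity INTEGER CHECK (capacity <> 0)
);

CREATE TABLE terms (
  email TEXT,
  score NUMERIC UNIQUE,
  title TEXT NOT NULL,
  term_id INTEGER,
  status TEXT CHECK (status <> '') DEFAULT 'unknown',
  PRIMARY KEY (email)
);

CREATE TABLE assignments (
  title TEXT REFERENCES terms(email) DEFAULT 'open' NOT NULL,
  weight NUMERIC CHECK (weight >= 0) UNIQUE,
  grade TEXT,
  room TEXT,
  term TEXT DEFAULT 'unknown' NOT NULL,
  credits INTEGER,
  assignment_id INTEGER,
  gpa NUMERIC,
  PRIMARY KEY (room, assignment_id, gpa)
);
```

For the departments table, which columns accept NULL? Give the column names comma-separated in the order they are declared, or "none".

score, credits, level, email, department_id, capacity

- score: no NOT NULL constraint applies → nullable.
- credits: no NOT NULL constraint applies → nullable.
- room: declared NOT NULL → not nullable.
- level: UNIQUE does not imply NOT NULL → nullable.
- email: DEFAULT only fills an omitted column; an explicit NULL is still allowed → nullable.
- department_id: CHECK does not forbid NULL (a CHECK constraint passes when its expression is NULL) → nullable.
- capacity: CHECK does not forbid NULL (a CHECK constraint passes when its expression is NULL) → nullable.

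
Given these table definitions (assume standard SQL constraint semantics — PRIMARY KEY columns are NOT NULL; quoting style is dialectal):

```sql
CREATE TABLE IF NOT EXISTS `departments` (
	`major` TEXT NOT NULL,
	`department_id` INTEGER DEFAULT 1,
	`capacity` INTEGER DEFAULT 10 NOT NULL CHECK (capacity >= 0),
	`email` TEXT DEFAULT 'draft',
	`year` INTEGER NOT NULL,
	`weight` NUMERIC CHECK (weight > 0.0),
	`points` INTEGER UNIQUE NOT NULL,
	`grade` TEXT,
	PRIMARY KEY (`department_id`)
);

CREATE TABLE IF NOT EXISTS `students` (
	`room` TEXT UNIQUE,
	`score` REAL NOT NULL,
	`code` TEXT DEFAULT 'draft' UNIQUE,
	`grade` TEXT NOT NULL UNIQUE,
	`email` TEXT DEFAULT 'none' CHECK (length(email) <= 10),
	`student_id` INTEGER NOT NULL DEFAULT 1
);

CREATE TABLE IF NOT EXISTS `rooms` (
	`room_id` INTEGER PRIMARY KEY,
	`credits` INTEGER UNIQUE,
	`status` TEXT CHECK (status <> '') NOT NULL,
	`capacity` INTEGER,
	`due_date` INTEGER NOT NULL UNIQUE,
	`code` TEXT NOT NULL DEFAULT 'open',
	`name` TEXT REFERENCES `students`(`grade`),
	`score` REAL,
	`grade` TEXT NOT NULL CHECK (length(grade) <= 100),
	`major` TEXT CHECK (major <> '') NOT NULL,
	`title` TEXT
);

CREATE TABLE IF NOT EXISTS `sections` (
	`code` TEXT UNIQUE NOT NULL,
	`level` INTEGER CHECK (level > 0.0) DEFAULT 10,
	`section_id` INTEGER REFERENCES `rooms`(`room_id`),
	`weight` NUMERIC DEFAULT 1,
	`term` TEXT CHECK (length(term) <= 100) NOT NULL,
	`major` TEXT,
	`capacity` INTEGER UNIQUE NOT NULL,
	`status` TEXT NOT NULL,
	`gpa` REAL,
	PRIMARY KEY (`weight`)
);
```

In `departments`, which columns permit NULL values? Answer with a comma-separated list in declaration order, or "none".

email, weight, grade

- major: declared NOT NULL → not nullable.
- department_id: part of the PRIMARY KEY, which implies NOT NULL → not nullable.
- capacity: declared NOT NULL → not nullable.
- email: DEFAULT only fills an omitted column; an explicit NULL is still allowed → nullable.
- year: declared NOT NULL → not nullable.
- weight: CHECK does not forbid NULL (a CHECK constraint passes when its expression is NULL) → nullable.
- points: declared NOT NULL → not nullable.
- grade: no NOT NULL constraint applies → nullable.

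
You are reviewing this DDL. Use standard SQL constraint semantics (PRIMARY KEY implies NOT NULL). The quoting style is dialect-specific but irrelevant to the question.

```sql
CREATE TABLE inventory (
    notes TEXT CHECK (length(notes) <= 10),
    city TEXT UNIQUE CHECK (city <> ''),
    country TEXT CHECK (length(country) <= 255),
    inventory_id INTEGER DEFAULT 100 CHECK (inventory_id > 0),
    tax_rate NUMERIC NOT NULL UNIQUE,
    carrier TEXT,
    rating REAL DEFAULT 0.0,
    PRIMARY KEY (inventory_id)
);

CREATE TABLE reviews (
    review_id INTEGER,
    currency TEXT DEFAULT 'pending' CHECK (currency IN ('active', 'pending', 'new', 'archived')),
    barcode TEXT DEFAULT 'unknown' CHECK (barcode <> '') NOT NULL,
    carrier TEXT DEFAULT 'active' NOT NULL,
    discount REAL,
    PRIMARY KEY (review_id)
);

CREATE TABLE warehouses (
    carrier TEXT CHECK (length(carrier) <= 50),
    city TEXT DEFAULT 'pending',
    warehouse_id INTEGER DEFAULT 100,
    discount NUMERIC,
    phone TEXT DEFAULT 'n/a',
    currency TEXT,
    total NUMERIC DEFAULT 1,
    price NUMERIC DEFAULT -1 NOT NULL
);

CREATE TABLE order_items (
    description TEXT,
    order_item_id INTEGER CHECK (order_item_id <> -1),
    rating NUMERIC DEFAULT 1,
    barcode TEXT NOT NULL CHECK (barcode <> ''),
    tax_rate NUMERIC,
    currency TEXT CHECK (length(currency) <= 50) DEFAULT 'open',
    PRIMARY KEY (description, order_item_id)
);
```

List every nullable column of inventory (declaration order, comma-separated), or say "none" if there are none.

- notes: CHECK does not forbid NULL (a CHECK constraint passes when its expression is NULL) → nullable.
- city: CHECK does not forbid NULL (a CHECK constraint passes when its expression is NULL) → nullable.
- country: CHECK does not forbid NULL (a CHECK constraint passes when its expression is NULL) → nullable.
- inventory_id: part of the PRIMARY KEY, which implies NOT NULL → not nullable.
- tax_rate: declared NOT NULL → not nullable.
- carrier: no NOT NULL constraint applies → nullable.
- rating: DEFAULT only fills an omitted column; an explicit NULL is still allowed → nullable.

notes, city, country, carrier, rating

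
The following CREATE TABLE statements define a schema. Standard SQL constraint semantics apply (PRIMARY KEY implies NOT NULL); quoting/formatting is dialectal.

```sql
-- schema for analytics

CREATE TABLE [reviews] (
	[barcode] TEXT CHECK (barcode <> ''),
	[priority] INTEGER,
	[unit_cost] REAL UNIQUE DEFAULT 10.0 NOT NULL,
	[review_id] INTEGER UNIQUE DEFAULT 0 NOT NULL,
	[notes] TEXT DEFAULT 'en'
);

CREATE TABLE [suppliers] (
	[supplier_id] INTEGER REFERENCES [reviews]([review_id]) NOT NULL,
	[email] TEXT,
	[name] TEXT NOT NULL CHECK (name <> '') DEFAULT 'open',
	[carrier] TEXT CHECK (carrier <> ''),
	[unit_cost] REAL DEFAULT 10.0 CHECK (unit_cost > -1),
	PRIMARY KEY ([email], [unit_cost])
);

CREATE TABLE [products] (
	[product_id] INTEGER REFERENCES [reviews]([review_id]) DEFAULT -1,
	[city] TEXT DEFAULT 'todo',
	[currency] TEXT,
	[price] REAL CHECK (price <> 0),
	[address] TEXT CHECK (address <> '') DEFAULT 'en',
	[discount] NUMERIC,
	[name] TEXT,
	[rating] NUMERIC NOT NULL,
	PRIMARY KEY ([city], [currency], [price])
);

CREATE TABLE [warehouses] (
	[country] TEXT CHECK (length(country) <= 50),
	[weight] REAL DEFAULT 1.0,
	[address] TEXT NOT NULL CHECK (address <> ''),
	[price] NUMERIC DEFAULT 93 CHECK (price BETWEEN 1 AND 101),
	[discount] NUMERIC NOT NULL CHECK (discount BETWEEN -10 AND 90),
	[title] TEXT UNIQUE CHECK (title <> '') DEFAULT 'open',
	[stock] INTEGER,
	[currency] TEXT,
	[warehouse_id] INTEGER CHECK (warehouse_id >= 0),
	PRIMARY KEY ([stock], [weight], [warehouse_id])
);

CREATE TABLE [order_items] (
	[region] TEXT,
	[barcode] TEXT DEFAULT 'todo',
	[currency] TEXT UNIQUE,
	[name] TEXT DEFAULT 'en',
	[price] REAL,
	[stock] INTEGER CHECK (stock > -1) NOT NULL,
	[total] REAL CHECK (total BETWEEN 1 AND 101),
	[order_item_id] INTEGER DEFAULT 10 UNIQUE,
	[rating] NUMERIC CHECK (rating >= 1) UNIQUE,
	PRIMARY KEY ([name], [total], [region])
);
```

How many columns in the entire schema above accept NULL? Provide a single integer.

reviews: 3 nullable (barcode, priority, notes — PK none and explicit NOT NULL columns excluded).
suppliers: 1 nullable (carrier — PK (email, unit_cost) and explicit NOT NULL columns excluded).
products: 4 nullable (product_id, address, discount, name — PK (city, currency, price) and explicit NOT NULL columns excluded).
warehouses: 4 nullable (country, price, title, currency — PK (stock, weight, warehouse_id) and explicit NOT NULL columns excluded).
order_items: 5 nullable (barcode, currency, price, order_item_id, rating — PK (name, total, region) and explicit NOT NULL columns excluded).
Total: 3 + 1 + 4 + 4 + 5 = 17.

17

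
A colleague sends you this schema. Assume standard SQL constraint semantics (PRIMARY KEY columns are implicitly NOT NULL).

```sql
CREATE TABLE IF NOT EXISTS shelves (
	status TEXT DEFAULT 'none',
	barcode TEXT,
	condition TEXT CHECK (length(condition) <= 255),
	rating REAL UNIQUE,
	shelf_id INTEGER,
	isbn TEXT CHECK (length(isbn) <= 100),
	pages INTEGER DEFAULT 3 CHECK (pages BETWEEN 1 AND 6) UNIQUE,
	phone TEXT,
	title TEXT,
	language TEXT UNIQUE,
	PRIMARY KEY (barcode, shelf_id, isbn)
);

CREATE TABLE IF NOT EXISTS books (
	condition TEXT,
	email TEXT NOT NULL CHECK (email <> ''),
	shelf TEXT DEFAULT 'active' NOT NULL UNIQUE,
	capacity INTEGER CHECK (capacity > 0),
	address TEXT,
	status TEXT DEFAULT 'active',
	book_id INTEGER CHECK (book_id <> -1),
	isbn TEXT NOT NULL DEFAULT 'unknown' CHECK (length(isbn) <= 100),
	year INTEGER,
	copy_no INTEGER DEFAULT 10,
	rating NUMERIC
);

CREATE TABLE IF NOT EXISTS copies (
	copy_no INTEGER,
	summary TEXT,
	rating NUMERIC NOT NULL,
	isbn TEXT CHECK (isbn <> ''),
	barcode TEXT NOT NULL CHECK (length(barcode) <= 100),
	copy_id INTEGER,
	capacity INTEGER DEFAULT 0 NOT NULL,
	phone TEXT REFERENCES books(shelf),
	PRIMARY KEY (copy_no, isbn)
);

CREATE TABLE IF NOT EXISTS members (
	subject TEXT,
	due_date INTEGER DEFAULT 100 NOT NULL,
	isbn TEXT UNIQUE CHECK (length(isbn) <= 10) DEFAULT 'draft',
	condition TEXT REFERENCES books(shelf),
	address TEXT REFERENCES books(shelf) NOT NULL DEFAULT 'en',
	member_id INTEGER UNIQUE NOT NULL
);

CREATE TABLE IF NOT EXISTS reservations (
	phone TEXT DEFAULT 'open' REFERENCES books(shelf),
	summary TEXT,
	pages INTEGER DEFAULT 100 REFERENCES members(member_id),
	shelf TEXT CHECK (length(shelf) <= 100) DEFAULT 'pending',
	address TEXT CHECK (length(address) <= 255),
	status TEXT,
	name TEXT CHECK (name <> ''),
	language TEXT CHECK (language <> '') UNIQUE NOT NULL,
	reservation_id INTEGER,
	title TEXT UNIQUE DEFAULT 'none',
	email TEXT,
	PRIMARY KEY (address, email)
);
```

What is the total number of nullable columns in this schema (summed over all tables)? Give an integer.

shelves: 7 nullable (status, condition, rating, pages, phone, title, language — PK (barcode, shelf_id, isbn) and explicit NOT NULL columns excluded).
books: 8 nullable (condition, capacity, address, status, book_id, year, copy_no, rating — PK none and explicit NOT NULL columns excluded).
copies: 3 nullable (summary, copy_id, phone — PK (copy_no, isbn) and explicit NOT NULL columns excluded).
members: 3 nullable (subject, isbn, condition — PK none and explicit NOT NULL columns excluded).
reservations: 8 nullable (phone, summary, pages, shelf, status, name, reservation_id, title — PK (address, email) and explicit NOT NULL columns excluded).
Total: 7 + 8 + 3 + 3 + 8 = 29.

29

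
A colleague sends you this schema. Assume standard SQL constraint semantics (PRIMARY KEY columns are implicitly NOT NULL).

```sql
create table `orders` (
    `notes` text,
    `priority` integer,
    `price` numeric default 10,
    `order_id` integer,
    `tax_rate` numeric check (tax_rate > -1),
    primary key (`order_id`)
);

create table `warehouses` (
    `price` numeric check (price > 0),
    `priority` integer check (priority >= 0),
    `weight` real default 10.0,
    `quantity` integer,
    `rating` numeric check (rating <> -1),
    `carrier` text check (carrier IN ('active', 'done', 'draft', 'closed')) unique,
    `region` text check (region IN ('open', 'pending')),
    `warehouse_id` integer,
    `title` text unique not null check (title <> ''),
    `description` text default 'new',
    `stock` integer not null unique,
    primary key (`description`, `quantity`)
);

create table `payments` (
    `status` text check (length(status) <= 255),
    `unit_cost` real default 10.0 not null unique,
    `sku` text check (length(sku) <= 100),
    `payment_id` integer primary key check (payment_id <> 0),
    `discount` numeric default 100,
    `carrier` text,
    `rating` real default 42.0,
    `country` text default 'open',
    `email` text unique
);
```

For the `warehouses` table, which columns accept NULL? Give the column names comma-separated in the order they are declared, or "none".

price, priority, weight, rating, carrier, region, warehouse_id

- price: CHECK does not forbid NULL (a CHECK constraint passes when its expression is NULL) → nullable.
- priority: CHECK does not forbid NULL (a CHECK constraint passes when its expression is NULL) → nullable.
- weight: DEFAULT only fills an omitted column; an explicit NULL is still allowed → nullable.
- quantity: part of the PRIMARY KEY, which implies NOT NULL → not nullable.
- rating: CHECK does not forbid NULL (a CHECK constraint passes when its expression is NULL) → nullable.
- carrier: CHECK does not forbid NULL (a CHECK constraint passes when its expression is NULL) → nullable.
- region: CHECK does not forbid NULL (a CHECK constraint passes when its expression is NULL) → nullable.
- warehouse_id: no NOT NULL constraint applies → nullable.
- title: declared NOT NULL → not nullable.
- description: part of the PRIMARY KEY, which implies NOT NULL → not nullable.
- stock: declared NOT NULL → not nullable.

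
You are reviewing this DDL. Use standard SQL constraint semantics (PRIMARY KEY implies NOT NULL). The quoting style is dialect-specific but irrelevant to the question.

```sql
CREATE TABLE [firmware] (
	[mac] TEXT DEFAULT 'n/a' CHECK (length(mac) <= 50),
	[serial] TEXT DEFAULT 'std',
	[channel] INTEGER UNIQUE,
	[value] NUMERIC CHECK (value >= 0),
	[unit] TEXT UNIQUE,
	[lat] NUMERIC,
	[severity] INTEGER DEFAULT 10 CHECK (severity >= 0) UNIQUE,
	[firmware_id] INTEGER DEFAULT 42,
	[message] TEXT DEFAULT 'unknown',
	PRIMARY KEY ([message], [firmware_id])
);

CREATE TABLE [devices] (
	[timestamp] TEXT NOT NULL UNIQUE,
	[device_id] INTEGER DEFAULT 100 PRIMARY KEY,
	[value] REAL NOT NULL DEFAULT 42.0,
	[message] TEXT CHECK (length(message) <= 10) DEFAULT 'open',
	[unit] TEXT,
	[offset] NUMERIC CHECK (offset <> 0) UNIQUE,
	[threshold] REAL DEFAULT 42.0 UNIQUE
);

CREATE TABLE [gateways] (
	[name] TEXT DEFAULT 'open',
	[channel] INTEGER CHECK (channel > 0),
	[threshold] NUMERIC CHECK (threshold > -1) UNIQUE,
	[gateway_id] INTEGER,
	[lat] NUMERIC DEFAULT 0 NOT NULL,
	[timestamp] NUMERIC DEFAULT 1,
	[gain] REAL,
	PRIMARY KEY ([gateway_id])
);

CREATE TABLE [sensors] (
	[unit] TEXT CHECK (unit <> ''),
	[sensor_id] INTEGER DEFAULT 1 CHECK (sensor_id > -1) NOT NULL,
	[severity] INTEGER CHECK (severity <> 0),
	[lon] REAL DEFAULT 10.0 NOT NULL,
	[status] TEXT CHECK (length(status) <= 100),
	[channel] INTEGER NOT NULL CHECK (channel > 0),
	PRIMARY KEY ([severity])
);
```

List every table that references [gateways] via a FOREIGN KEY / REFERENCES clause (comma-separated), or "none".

none

No REFERENCES clause anywhere in the schema names gateways.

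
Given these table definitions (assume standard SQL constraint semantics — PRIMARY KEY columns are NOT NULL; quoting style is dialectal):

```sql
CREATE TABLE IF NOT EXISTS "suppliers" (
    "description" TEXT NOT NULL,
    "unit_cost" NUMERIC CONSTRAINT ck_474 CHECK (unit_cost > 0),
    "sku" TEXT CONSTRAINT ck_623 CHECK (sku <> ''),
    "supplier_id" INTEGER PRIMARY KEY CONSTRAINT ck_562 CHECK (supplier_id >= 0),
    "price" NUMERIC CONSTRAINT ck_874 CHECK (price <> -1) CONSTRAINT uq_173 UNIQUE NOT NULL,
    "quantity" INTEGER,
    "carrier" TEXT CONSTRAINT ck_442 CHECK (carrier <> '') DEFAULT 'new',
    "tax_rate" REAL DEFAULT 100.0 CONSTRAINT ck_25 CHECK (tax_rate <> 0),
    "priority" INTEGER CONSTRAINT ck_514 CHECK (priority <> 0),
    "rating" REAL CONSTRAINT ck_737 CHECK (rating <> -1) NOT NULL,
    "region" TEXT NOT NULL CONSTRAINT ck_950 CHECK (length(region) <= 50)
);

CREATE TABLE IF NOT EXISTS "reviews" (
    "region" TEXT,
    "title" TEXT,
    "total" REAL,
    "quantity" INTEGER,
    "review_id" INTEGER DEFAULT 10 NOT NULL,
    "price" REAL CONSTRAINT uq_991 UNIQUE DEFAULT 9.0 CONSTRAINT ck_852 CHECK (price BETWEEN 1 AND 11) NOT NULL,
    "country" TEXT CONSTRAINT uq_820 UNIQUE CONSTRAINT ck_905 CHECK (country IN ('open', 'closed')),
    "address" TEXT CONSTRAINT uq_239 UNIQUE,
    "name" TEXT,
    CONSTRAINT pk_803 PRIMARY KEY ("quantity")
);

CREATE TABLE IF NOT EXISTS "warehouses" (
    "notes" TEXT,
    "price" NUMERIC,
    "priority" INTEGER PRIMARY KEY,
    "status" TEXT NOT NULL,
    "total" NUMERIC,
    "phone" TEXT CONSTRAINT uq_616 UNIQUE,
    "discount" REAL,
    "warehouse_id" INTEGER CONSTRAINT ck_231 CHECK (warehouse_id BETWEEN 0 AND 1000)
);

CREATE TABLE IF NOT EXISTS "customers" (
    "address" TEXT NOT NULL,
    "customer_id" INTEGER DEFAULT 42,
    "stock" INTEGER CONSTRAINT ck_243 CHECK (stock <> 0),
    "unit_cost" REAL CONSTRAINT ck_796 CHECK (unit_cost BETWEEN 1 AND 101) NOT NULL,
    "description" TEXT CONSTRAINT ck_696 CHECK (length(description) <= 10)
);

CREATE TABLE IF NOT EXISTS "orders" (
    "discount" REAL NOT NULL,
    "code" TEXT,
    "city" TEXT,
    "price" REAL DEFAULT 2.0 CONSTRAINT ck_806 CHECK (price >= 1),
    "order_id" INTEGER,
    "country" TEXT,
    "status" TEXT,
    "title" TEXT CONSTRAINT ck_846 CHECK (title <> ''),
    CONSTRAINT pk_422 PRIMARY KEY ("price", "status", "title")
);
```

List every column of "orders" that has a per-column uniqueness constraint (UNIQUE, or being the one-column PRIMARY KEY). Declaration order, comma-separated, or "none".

none

- discount: no UNIQUE or single-column PK constraint.
- code: no UNIQUE or single-column PK constraint.
- city: no UNIQUE or single-column PK constraint.
- price: part of a composite PRIMARY KEY — only the tuple is unique, not this column on its own.
- order_id: no UNIQUE or single-column PK constraint.
- country: no UNIQUE or single-column PK constraint.
- status: part of a composite PRIMARY KEY — only the tuple is unique, not this column on its own.
- title: part of a composite PRIMARY KEY — only the tuple is unique, not this column on its own.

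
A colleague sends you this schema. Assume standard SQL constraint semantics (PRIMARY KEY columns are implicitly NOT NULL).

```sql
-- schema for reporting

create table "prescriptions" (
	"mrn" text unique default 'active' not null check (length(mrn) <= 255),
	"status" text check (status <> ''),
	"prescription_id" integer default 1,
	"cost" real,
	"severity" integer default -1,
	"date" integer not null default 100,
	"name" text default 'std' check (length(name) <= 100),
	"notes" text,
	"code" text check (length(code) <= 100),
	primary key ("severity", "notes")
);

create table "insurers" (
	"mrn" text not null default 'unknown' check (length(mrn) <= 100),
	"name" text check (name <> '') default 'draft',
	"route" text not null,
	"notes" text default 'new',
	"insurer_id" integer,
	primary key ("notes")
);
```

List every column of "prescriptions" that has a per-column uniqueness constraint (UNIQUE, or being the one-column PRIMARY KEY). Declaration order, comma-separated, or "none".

mrn

- mrn: declared UNIQUE → unique.
- status: no UNIQUE or single-column PK constraint.
- prescription_id: no UNIQUE or single-column PK constraint.
- cost: no UNIQUE or single-column PK constraint.
- severity: part of a composite PRIMARY KEY — only the tuple is unique, not this column on its own.
- date: no UNIQUE or single-column PK constraint.
- name: no UNIQUE or single-column PK constraint.
- notes: part of a composite PRIMARY KEY — only the tuple is unique, not this column on its own.
- code: no UNIQUE or single-column PK constraint.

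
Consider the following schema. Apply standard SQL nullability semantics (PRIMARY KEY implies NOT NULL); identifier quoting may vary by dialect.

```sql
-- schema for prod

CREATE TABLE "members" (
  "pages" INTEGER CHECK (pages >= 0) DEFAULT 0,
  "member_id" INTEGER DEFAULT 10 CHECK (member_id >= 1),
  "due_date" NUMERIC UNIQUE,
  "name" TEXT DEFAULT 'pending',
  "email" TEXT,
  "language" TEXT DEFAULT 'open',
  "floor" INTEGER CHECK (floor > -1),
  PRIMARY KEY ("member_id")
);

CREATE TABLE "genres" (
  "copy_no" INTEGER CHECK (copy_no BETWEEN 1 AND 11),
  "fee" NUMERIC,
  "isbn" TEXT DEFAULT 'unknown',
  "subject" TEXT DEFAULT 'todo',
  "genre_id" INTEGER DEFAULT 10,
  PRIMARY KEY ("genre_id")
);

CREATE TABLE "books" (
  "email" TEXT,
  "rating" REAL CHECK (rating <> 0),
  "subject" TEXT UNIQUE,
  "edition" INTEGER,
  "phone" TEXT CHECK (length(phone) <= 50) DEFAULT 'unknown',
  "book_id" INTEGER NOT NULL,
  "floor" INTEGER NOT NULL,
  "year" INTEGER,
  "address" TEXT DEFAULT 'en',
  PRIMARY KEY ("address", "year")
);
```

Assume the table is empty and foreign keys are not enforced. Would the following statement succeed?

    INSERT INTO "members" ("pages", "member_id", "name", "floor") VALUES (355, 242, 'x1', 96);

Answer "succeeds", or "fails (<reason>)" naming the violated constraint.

NOT NULL columns: member_id is supplied.
CHECK constraints: 355 satisfies (pages >= 0); 242 satisfies (member_id >= 1); 96 satisfies (floor > -1).
No constraint is violated.

succeeds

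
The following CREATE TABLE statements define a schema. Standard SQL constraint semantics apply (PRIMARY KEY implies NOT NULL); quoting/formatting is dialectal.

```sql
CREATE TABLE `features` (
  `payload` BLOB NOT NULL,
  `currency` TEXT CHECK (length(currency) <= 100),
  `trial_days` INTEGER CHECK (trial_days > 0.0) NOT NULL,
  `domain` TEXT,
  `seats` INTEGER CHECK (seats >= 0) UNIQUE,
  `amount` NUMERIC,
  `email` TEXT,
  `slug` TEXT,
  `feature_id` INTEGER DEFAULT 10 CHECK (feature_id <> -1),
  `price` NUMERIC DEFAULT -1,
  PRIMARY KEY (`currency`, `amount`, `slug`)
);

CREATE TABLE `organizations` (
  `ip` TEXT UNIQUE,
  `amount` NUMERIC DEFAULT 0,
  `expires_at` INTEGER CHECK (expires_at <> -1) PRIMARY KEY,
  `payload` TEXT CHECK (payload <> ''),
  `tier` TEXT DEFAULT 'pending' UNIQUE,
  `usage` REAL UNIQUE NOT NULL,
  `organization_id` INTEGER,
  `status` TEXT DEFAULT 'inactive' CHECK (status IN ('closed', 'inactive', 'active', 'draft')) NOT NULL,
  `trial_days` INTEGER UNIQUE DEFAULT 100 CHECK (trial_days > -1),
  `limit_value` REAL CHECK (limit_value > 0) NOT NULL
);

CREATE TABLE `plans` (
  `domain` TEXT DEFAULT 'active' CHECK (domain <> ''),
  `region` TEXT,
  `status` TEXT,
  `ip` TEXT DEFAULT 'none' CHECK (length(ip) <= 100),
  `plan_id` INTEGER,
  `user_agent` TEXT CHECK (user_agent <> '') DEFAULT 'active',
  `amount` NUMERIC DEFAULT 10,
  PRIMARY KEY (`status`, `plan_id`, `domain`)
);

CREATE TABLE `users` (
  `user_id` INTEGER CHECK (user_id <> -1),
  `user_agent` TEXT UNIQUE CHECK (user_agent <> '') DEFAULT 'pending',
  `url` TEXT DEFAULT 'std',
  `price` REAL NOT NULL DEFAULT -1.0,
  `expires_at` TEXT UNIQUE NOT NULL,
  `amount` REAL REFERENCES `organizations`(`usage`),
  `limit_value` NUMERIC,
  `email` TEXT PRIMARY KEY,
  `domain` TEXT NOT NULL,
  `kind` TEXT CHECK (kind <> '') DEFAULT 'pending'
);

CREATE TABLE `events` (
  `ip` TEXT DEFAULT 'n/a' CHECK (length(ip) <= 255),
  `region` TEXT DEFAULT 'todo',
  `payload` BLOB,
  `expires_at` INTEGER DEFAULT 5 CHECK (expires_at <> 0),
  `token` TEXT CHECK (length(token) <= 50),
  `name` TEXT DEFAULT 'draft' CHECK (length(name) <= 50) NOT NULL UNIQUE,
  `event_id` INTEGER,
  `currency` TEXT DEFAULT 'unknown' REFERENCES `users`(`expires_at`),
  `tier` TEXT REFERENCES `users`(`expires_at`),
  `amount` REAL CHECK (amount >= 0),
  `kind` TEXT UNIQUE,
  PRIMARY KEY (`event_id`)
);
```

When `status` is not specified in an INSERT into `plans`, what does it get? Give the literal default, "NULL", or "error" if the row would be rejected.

status has no DEFAULT clause.
Omitting it would insert NULL, but it is part of the PRIMARY KEY, so the INSERT fails.

error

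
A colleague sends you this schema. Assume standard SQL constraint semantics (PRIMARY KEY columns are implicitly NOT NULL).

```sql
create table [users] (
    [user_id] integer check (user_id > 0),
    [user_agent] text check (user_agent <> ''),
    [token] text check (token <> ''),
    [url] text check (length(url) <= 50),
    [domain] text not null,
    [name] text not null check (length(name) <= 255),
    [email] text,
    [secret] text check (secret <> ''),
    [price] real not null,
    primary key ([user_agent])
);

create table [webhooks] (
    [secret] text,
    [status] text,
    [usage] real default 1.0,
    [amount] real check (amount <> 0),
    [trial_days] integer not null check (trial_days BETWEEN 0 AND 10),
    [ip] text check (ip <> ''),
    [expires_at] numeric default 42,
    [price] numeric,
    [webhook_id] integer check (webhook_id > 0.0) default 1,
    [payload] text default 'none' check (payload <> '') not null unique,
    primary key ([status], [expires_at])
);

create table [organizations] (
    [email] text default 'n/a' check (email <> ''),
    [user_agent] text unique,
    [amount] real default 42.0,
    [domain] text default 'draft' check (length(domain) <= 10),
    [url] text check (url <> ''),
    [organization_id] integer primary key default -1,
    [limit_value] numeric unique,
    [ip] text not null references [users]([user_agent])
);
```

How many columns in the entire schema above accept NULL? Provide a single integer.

users: 5 nullable (user_id, token, url, email, secret — PK (user_agent) and explicit NOT NULL columns excluded).
webhooks: 6 nullable (secret, usage, amount, ip, price, webhook_id — PK (status, expires_at) and explicit NOT NULL columns excluded).
organizations: 6 nullable (email, user_agent, amount, domain, url, limit_value — PK (organization_id) and explicit NOT NULL columns excluded).
Total: 5 + 6 + 6 = 17.

17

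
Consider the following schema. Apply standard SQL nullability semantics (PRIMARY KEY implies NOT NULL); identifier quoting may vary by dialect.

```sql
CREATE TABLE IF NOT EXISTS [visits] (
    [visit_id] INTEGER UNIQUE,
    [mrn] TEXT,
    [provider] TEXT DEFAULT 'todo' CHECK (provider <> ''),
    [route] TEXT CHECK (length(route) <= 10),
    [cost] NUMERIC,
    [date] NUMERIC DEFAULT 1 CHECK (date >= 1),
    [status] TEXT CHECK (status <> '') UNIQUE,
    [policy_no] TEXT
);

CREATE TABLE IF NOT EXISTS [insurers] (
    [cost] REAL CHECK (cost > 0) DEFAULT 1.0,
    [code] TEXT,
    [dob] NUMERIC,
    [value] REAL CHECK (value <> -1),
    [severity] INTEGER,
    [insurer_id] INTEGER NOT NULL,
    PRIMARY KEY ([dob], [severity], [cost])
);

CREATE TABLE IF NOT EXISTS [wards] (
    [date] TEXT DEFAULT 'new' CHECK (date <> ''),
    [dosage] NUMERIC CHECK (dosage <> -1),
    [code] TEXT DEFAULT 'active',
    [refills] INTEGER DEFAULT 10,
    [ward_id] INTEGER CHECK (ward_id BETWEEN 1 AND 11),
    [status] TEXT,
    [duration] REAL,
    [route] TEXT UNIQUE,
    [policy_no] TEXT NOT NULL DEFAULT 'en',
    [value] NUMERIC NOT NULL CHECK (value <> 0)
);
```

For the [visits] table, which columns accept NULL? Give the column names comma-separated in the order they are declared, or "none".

visit_id, mrn, provider, route, cost, date, status, policy_no

- visit_id: UNIQUE does not imply NOT NULL → nullable.
- mrn: no NOT NULL constraint applies → nullable.
- provider: CHECK does not forbid NULL (a CHECK constraint passes when its expression is NULL) → nullable.
- route: CHECK does not forbid NULL (a CHECK constraint passes when its expression is NULL) → nullable.
- cost: no NOT NULL constraint applies → nullable.
- date: CHECK does not forbid NULL (a CHECK constraint passes when its expression is NULL) → nullable.
- status: CHECK does not forbid NULL (a CHECK constraint passes when its expression is NULL) → nullable.
- policy_no: no NOT NULL constraint applies → nullable.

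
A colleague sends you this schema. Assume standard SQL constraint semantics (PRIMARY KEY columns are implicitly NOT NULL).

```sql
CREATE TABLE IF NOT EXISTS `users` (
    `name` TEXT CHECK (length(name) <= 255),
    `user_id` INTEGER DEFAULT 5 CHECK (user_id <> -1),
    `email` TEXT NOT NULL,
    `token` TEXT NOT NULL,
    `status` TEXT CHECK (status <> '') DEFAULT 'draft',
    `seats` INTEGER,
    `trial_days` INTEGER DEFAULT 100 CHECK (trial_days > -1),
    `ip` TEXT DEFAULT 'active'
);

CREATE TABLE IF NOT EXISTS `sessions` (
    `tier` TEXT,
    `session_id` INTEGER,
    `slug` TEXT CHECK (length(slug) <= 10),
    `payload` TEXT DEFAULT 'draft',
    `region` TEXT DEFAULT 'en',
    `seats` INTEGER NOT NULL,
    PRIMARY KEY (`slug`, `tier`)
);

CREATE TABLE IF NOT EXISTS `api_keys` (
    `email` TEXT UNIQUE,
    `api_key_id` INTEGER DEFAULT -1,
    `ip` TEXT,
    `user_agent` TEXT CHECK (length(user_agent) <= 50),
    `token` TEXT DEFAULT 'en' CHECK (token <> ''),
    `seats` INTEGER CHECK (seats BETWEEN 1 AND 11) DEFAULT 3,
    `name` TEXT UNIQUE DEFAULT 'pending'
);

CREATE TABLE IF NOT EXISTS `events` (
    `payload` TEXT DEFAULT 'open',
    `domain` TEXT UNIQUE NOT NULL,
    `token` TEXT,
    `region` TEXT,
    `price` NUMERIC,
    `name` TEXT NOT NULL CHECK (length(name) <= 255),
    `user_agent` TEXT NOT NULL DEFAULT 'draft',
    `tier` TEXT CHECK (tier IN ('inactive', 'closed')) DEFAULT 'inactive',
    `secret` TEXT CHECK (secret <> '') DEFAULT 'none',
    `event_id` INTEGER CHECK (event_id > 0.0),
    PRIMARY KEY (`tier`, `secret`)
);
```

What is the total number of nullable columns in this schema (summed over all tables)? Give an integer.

21

users: 6 nullable (name, user_id, status, seats, trial_days, ip — PK none and explicit NOT NULL columns excluded).
sessions: 3 nullable (session_id, payload, region — PK (slug, tier) and explicit NOT NULL columns excluded).
api_keys: 7 nullable (email, api_key_id, ip, user_agent, token, seats, name — PK none and explicit NOT NULL columns excluded).
events: 5 nullable (payload, token, region, price, event_id — PK (tier, secret) and explicit NOT NULL columns excluded).
Total: 6 + 3 + 7 + 5 = 21.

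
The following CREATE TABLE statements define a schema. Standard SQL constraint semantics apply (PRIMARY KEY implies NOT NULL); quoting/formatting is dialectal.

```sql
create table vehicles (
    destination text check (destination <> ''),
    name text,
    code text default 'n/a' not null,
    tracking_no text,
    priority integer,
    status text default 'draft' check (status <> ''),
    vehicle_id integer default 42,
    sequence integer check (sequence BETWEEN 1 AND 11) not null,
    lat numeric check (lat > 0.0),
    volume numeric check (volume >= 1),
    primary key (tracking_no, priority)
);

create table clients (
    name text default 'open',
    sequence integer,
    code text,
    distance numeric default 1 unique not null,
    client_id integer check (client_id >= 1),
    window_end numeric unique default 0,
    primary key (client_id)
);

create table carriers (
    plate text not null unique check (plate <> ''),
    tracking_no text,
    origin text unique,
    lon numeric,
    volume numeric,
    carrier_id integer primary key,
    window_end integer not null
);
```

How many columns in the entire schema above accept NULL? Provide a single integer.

14

vehicles: 6 nullable (destination, name, status, vehicle_id, lat, volume — PK (tracking_no, priority) and explicit NOT NULL columns excluded).
clients: 4 nullable (name, sequence, code, window_end — PK (client_id) and explicit NOT NULL columns excluded).
carriers: 4 nullable (tracking_no, origin, lon, volume — PK (carrier_id) and explicit NOT NULL columns excluded).
Total: 6 + 4 + 4 = 14.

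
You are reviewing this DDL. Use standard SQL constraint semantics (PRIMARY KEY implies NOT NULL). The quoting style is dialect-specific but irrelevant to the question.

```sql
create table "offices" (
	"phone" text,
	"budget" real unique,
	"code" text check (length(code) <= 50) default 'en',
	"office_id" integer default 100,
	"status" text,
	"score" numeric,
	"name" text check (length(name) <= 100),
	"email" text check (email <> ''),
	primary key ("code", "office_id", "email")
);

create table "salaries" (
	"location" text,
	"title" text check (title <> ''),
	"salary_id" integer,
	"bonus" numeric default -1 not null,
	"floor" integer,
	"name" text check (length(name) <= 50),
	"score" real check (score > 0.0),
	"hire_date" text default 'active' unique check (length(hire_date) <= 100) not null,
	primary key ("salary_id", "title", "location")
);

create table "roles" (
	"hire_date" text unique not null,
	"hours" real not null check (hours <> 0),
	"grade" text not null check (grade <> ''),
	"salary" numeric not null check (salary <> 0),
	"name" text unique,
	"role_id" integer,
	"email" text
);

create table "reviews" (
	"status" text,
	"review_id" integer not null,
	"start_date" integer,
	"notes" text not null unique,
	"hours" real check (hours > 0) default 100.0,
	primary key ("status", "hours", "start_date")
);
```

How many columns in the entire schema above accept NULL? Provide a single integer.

11

offices: 5 nullable (phone, budget, status, score, name — PK (code, office_id, email) and explicit NOT NULL columns excluded).
salaries: 3 nullable (floor, name, score — PK (salary_id, title, location) and explicit NOT NULL columns excluded).
roles: 3 nullable (name, role_id, email — PK none and explicit NOT NULL columns excluded).
reviews: 0 nullable (none — PK (status, hours, start_date) and explicit NOT NULL columns excluded).
Total: 5 + 3 + 3 + 0 = 11.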